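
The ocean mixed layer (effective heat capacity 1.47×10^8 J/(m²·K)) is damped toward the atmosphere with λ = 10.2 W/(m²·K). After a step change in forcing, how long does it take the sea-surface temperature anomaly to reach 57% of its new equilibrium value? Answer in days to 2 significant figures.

140 days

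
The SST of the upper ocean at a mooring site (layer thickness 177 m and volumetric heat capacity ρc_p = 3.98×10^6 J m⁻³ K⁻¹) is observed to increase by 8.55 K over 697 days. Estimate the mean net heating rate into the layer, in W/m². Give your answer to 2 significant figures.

Areal heat capacity C = ρc_p × D = 3.98×10^6 × 177 = 7.04×10^8 J m⁻² K⁻¹.
Required heat per unit area: Q = C ΔT = 7.04×10^8 × 8.55 = 6.02×10^9 J/m².
Flux F = Q / Δt = 6.02×10^9 / 6.02×10^7 s = 100 W/m².

100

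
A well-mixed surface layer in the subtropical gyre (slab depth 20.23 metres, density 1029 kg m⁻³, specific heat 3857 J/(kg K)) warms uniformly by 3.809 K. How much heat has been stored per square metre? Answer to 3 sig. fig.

3.06×10^8

Areal heat capacity C = ρ c_p D = 1029 × 3857 × 20.23 = 8.03×10^7 J/(m^2 K).
ΔQ = C ΔT = 8.03×10^7 × 3.809 = 3.06×10^8 J/m².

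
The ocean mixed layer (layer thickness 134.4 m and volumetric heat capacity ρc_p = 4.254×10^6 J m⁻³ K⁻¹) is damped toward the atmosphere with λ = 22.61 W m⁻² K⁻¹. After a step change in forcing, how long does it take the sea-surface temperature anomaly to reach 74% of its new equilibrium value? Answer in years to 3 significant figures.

1.08 years

Areal heat capacity C = ρc_p × D = 4.254×10^6 × 134.4 = 5.72×10^8 J/(m^2 K).
τ = C / λ = 5.72×10^8 / 22.61 = 2.53×10^7 s.
Fraction reached: 1 − e^(−t/τ) = 0.74 ⇒ t = −τ ln(1 − 0.74) = τ × 1.35.
t = 3.41×10^7 s = 1.08 years.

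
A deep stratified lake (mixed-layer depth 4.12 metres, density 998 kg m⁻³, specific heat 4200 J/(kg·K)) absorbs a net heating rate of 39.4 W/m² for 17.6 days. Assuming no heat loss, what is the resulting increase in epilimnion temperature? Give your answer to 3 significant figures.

Areal heat capacity C = ρ c_p D = 998 × 4200 × 4.12 = 1.73×10^7 J m⁻² K⁻¹.
Net heat input Q = F Δt = 39.4 × (17.6 days × 86400 s/day) = 5.99×10^7 J/m².
ΔT = Q / C = 5.99×10^7 / 1.73×10^7 = 3.47 K.

3.47 K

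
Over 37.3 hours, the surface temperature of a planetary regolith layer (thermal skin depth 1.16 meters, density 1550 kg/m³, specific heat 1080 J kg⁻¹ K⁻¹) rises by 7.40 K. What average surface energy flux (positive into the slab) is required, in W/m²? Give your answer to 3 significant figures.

107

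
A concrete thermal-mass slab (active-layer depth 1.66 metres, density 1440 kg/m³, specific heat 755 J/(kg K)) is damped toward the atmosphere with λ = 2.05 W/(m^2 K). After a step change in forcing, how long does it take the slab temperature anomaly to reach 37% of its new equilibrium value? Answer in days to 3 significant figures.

4.71 days

Areal heat capacity C = ρ c_p D = 1440 × 755 × 1.66 = 1.80×10^6 J m⁻² K⁻¹.
τ = C / λ = 1.80×10^6 / 2.05 = 8.80×10^5 s.
Fraction reached: 1 − e^(−t/τ) = 0.37 ⇒ t = −τ ln(1 − 0.37) = τ × 0.462.
t = 4.07×10^5 s = 4.71 days.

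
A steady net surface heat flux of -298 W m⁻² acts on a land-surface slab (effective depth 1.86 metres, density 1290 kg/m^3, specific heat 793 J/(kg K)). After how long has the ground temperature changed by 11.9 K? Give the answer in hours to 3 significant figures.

Areal heat capacity C = ρ c_p D = 1290 × 793 × 1.86 = 1.90×10^6 J/(m^2 K).
Time required: Δt = C ΔT / F = 1.90×10^6 × -11.9 / -298 = 76000 s.
In hours: 76000 s / (3600 s/hour) = 21.1 hours.

21.1 hours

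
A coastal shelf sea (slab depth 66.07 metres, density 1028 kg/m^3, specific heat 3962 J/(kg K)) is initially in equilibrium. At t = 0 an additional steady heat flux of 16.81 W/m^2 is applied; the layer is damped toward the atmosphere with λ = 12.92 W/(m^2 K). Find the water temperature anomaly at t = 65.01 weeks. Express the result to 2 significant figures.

1.1 K

Areal heat capacity C = ρ c_p D = 1028 × 3962 × 66.07 = 2.69×10^8 J m⁻² K⁻¹.
τ = C / λ = 2.69×10^8 / 12.92 = 2.08×10^7 s.
Equilibrium anomaly ΔT_eq = F / λ = 16.81 / 12.92 = 1.30 K.
t = 65.01 weeks = 3.93×10^7 s, so t/τ = 1.89.
ΔT(t) = ΔT_eq (1 − e^(−t/τ)) = 1.30 × (1 − e^−1.89) = 1.10 K.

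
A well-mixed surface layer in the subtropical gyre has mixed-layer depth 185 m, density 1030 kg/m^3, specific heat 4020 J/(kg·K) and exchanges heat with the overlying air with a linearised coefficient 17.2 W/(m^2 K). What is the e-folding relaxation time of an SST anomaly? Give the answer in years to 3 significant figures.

1.41 years

Areal heat capacity C = ρ c_p D = 1030 × 4020 × 185 = 7.66×10^8 J/(m²·K).
Relaxation time τ = C / λ = 7.66×10^8 / 17.2 = 4.45×10^7 s.
In years: 4.45×10^7 s / (3.156×10^7 s/year) = 1.41 years.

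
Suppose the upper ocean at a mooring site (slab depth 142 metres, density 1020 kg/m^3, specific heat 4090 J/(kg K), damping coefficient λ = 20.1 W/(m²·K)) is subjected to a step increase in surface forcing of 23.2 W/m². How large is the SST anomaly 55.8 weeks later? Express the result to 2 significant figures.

Areal heat capacity C = ρ c_p D = 1020 × 4090 × 142 = 5.92×10^8 J/(m²·K).
τ = C / λ = 5.92×10^8 / 20.1 = 2.95×10^7 s.
Equilibrium anomaly ΔT_eq = F / λ = 23.2 / 20.1 = 1.15 K.
t = 55.8 weeks = 3.37×10^7 s, so t/τ = 1.15.
ΔT(t) = ΔT_eq (1 − e^(−t/τ)) = 1.15 × (1 − e^−1.15) = 0.787 K.

0.79 K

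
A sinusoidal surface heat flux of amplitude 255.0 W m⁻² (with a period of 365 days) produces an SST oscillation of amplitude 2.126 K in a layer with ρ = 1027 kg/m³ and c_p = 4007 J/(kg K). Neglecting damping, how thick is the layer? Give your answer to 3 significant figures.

ω = 2π / 3.15×10^7 s = 1.99×10^-7 s⁻¹.
Required C = F₀ / (A ω) = 255.0 / (2.126 × 1.99×10^-7) = 6.02×10^8 J/(m²·K).
D = C / (ρ c_p) = 6.02×10^8 / (1027 × 4007) = 146 m.

146 m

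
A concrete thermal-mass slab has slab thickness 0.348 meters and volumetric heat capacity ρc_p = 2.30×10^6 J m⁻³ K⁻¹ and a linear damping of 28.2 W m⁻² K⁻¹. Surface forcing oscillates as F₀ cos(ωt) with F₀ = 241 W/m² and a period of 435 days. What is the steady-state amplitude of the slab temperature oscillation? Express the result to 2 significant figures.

Areal heat capacity C = ρc_p × D = 2.30×10^6 × 0.348 = 8.00×10^5 J/(m^2 K).
Angular frequency ω = 2π / T = 2π / 3.76×10^7 s = 1.67×10^-7 s⁻¹.
√((Cω)² + λ²) = √((0.134)² + 28.2²) = 28.2 W/(m²·K).
Amplitude A = F₀ / √((Cω)²+λ²) = 241 / 28.2 = 8.55 K.

8.5 K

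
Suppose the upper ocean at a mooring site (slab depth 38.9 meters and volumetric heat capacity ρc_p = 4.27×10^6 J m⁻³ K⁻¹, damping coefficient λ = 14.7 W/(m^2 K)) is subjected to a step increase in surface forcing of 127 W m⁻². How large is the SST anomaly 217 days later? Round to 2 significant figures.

7.0 K

Areal heat capacity C = ρc_p × D = 4.27×10^6 × 38.9 = 1.66×10^8 J m⁻² K⁻¹.
τ = C / λ = 1.66×10^8 / 14.7 = 1.13×10^7 s.
Equilibrium anomaly ΔT_eq = F / λ = 127 / 14.7 = 8.64 K.
t = 217 days = 1.87×10^7 s, so t/τ = 1.66.
ΔT(t) = ΔT_eq (1 − e^(−t/τ)) = 8.64 × (1 − e^−1.66) = 7.00 K.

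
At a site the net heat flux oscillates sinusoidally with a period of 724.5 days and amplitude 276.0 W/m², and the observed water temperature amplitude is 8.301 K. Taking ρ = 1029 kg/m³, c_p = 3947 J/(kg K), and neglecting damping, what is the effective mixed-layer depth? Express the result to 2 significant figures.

ω = 2π / 6.26×10^7 s = 1.00×10^-7 s⁻¹.
Required C = F₀ / (A ω) = 276.0 / (8.301 × 1.00×10^-7) = 3.31×10^8 J/(m²·K).
D = C / (ρ c_p) = 3.31×10^8 / (1029 × 3947) = 81.6 m.

82 m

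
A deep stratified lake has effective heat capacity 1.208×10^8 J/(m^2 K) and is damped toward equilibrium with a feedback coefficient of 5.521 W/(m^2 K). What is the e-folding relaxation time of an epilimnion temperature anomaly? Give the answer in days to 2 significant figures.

Areal heat capacity C = 1.208×10^8 J/(m^2 K) (given).
Relaxation time τ = C / λ = 1.21×10^8 / 5.521 = 2.19×10^7 s.
In days: 2.19×10^7 s / (86400 s/day) = 253 days.

250 days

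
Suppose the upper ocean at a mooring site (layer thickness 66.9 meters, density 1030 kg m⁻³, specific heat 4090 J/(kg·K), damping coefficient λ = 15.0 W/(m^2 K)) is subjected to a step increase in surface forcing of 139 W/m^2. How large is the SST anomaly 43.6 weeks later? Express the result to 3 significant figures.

6.99 K

Areal heat capacity C = ρ c_p D = 1030 × 4090 × 66.9 = 2.82×10^8 J/(m^2 K).
τ = C / λ = 2.82×10^8 / 15.0 = 1.88×10^7 s.
Equilibrium anomaly ΔT_eq = F / λ = 139 / 15.0 = 9.27 K.
t = 43.6 weeks = 2.64×10^7 s, so t/τ = 1.40.
ΔT(t) = ΔT_eq (1 − e^(−t/τ)) = 9.27 × (1 − e^−1.40) = 6.99 K.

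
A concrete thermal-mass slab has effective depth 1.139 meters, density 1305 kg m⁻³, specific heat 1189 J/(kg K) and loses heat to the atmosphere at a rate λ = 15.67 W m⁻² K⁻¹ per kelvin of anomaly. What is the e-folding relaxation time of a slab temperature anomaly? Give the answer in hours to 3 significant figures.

31.3 hours

Areal heat capacity C = ρ c_p D = 1305 × 1189 × 1.139 = 1.77×10^6 J/(m²·K).
Relaxation time τ = C / λ = 1.77×10^6 / 15.67 = 1.13×10^5 s.
In hours: 1.13×10^5 s / (3600 s/hour) = 31.3 hours.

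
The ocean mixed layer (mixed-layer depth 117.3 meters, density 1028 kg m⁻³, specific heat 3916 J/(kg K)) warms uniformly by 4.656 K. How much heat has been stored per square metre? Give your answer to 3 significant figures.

2.20×10^9

Areal heat capacity C = ρ c_p D = 1028 × 3916 × 117.3 = 4.72×10^8 J m⁻² K⁻¹.
ΔQ = C ΔT = 4.72×10^8 × 4.656 = 2.20×10^9 J/m².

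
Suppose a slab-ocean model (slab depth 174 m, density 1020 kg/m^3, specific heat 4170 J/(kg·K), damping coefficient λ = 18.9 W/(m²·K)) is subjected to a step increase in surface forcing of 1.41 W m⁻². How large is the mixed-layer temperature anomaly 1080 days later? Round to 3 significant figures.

0.0677 K

Areal heat capacity C = ρ c_p D = 1020 × 4170 × 174 = 7.40×10^8 J/(m^2 K).
τ = C / λ = 7.40×10^8 / 18.9 = 3.92×10^7 s.
Equilibrium anomaly ΔT_eq = F / λ = 1.41 / 18.9 = 0.0746 K.
t = 1080 days = 9.33×10^7 s, so t/τ = 2.38.
ΔT(t) = ΔT_eq (1 − e^(−t/τ)) = 0.0746 × (1 − e^−2.38) = 0.0677 K.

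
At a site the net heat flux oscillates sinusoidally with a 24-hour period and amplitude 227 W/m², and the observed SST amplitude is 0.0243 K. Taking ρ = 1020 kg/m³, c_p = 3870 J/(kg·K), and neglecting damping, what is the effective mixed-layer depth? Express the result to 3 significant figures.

32.5 m

ω = 2π / 86400 s = 7.27×10^-5 s⁻¹.
Required C = F₀ / (A ω) = 227 / (0.0243 × 7.27×10^-5) = 1.28×10^8 J/(m²·K).
D = C / (ρ c_p) = 1.28×10^8 / (1020 × 3870) = 32.5 m.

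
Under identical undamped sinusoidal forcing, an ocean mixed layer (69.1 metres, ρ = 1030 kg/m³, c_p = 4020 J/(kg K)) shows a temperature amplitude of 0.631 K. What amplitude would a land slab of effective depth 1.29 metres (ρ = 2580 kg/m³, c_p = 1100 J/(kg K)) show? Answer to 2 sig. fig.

49 K

C_ocean = 2.86×10^8 J/(m²·K); C_land = 3.66×10^6 J/(m²·K).
A ∝ 1/C ⇒ A_land = A_ocean × C_ocean/C_land = 0.631 × 78.2 = 49.3 K.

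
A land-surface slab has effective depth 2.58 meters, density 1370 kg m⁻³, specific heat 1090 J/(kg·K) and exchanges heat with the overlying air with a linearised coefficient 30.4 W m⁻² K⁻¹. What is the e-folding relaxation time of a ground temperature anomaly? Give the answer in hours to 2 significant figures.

Areal heat capacity C = ρ c_p D = 1370 × 1090 × 2.58 = 3.85×10^6 J m⁻² K⁻¹.
Relaxation time τ = C / λ = 3.85×10^6 / 30.4 = 1.27×10^5 s.
In hours: 1.27×10^5 s / (3600 s/hour) = 35.2 hours.

35 hours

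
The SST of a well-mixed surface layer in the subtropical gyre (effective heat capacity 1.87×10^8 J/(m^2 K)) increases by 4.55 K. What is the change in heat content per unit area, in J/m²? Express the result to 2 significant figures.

Areal heat capacity C = 1.87×10^8 J/(m^2 K) (given).
ΔQ = C ΔT = 1.87×10^8 × 4.55 = 8.51×10^8 J/m².

8.5×10^8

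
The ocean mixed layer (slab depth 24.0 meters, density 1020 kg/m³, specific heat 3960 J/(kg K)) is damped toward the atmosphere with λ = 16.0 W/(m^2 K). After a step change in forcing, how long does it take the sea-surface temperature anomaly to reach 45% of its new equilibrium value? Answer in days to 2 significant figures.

Areal heat capacity C = ρ c_p D = 1020 × 3960 × 24.0 = 9.69×10^7 J/(m²·K).
τ = C / λ = 9.69×10^7 / 16.0 = 6.06×10^6 s.
Fraction reached: 1 − e^(−t/τ) = 0.45 ⇒ t = −τ ln(1 − 0.45) = τ × 0.598.
t = 3.62×10^6 s = 41.9 days.

42 days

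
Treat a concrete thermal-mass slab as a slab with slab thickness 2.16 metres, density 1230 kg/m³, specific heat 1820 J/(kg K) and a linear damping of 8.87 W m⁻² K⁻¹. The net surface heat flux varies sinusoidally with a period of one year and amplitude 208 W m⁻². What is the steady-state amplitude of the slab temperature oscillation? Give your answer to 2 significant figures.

23 K

Areal heat capacity C = ρ c_p D = 1230 × 1820 × 2.16 = 4.84×10^6 J m⁻² K⁻¹.
Angular frequency ω = 2π / T = 2π / 3.15×10^7 s = 1.99×10^-7 s⁻¹.
√((Cω)² + λ²) = √((0.963)² + 8.87²) = 8.92 W/(m²·K).
Amplitude A = F₀ / √((Cω)²+λ²) = 208 / 8.92 = 23.3 K.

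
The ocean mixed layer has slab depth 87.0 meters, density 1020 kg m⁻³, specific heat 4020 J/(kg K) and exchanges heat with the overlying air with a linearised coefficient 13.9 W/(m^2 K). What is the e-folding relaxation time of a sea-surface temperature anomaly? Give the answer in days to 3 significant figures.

Areal heat capacity C = ρ c_p D = 1020 × 4020 × 87.0 = 3.57×10^8 J m⁻² K⁻¹.
Relaxation time τ = C / λ = 3.57×10^8 / 13.9 = 2.57×10^7 s.
In days: 2.57×10^7 s / (86400 s/day) = 297 days.

297 days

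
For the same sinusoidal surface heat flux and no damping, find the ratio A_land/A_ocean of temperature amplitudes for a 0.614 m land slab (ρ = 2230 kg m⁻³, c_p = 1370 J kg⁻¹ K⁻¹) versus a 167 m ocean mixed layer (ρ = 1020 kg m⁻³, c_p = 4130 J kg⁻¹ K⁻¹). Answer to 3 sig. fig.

375

C_ocean = 1020 × 4130 × 167 = 7.04×10^8 J/(m²·K).
C_land = 2230 × 1370 × 0.614 = 1.88×10^6 J/(m²·K).
Undamped amplitude ∝ 1/C, so A_land/A_ocean = C_ocean/C_land = 375.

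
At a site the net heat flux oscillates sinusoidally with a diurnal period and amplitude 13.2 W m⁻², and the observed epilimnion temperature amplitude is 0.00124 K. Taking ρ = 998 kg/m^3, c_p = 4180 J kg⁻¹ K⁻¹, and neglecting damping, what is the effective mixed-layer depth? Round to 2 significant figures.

ω = 2π / 86400 s = 7.27×10^-5 s⁻¹.
Required C = F₀ / (A ω) = 13.2 / (0.00124 × 7.27×10^-5) = 1.46×10^8 J/(m²·K).
D = C / (ρ c_p) = 1.46×10^8 / (998 × 4180) = 35.1 m.

35 m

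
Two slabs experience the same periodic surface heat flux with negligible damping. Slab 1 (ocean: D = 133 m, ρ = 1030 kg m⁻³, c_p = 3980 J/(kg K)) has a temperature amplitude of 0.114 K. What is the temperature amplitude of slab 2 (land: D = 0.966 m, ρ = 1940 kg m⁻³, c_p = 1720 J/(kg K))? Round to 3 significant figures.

C_ocean = 5.45×10^8 J/(m²·K); C_land = 3.22×10^6 J/(m²·K).
A ∝ 1/C ⇒ A_land = A_ocean × C_ocean/C_land = 0.114 × 169 = 19.3 K.

19.3 K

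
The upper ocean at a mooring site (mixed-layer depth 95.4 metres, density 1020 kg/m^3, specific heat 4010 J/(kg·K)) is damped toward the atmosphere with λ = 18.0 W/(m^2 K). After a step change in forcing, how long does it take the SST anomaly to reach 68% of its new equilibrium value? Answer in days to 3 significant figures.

286 days

Areal heat capacity C = ρ c_p D = 1020 × 4010 × 95.4 = 3.90×10^8 J/(m²·K).
τ = C / λ = 3.90×10^8 / 18.0 = 2.17×10^7 s.
Fraction reached: 1 − e^(−t/τ) = 0.68 ⇒ t = −τ ln(1 − 0.68) = τ × 1.14.
t = 2.47×10^7 s = 286 days.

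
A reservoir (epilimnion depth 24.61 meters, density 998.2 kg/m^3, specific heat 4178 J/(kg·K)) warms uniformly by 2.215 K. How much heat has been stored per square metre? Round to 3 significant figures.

Areal heat capacity C = ρ c_p D = 998.2 × 4178 × 24.61 = 1.03×10^8 J/(m²·K).
ΔQ = C ΔT = 1.03×10^8 × 2.215 = 2.27×10^8 J/m².

2.27×10^8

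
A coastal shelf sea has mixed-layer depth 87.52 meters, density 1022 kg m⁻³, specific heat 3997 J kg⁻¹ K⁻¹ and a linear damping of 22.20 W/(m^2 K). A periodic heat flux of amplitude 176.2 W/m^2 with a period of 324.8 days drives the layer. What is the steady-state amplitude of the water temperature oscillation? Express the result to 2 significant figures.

Areal heat capacity C = ρ c_p D = 1022 × 3997 × 87.52 = 3.58×10^8 J m⁻² K⁻¹.
Angular frequency ω = 2π / T = 2π / 2.81×10^7 s = 2.24×10^-7 s⁻¹.
√((Cω)² + λ²) = √((80.0)² + 22.20²) = 83.1 W/(m²·K).
Amplitude A = F₀ / √((Cω)²+λ²) = 176.2 / 83.1 = 2.12 K.

2.1 K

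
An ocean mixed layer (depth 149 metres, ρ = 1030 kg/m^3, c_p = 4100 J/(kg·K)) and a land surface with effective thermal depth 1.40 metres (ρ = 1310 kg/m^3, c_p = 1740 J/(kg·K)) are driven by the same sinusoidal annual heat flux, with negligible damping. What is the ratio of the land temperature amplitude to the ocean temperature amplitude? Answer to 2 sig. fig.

200

C_ocean = 1030 × 4100 × 149 = 6.29×10^8 J/(m²·K).
C_land = 1310 × 1740 × 1.40 = 3.19×10^6 J/(m²·K).
Undamped amplitude ∝ 1/C, so A_land/A_ocean = C_ocean/C_land = 197.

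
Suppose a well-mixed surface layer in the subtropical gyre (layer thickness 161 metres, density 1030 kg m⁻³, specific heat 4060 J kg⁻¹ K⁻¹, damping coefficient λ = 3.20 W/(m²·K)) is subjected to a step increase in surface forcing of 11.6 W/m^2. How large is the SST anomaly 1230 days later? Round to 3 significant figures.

1.44 K

Areal heat capacity C = ρ c_p D = 1030 × 4060 × 161 = 6.73×10^8 J/(m^2 K).
τ = C / λ = 6.73×10^8 / 3.20 = 2.10×10^8 s.
Equilibrium anomaly ΔT_eq = F / λ = 11.6 / 3.20 = 3.62 K.
t = 1230 days = 1.06×10^8 s, so t/τ = 0.505.
ΔT(t) = ΔT_eq (1 − e^(−t/τ)) = 3.62 × (1 − e^−0.505) = 1.44 K.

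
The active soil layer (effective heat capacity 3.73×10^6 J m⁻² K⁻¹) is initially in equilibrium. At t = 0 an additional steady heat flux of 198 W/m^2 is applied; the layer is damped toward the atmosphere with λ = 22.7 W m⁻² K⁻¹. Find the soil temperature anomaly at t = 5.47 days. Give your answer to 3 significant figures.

Areal heat capacity C = 3.73×10^6 J m⁻² K⁻¹ (given).
τ = C / λ = 3.73×10^6 / 22.7 = 1.64×10^5 s.
Equilibrium anomaly ΔT_eq = F / λ = 198 / 22.7 = 8.72 K.
t = 5.47 days = 4.73×10^5 s, so t/τ = 2.88.
ΔT(t) = ΔT_eq (1 − e^(−t/τ)) = 8.72 × (1 − e^−2.88) = 8.23 K.

8.23 K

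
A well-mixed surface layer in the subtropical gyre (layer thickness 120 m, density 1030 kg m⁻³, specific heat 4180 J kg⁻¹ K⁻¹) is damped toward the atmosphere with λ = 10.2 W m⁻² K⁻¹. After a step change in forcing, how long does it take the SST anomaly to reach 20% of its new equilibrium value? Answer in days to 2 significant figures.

130 days

Areal heat capacity C = ρ c_p D = 1030 × 4180 × 120 = 5.17×10^8 J m⁻² K⁻¹.
τ = C / λ = 5.17×10^8 / 10.2 = 5.07×10^7 s.
Fraction reached: 1 − e^(−t/τ) = 0.20 ⇒ t = −τ ln(1 − 0.20) = τ × 0.223.
t = 1.13×10^7 s = 131 days.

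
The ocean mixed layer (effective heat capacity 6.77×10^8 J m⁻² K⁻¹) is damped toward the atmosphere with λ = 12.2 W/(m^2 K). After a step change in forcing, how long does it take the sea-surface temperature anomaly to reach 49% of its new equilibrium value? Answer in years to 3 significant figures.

1.18 years

Areal heat capacity C = 6.77×10^8 J m⁻² K⁻¹ (given).
τ = C / λ = 6.77×10^8 / 12.2 = 5.55×10^7 s.
Fraction reached: 1 − e^(−t/τ) = 0.49 ⇒ t = −τ ln(1 − 0.49) = τ × 0.673.
t = 3.74×10^7 s = 1.18 years.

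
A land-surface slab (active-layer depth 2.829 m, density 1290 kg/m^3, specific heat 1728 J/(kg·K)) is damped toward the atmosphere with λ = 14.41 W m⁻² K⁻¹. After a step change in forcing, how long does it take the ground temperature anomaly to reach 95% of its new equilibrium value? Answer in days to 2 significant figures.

Areal heat capacity C = ρ c_p D = 1290 × 1728 × 2.829 = 6.31×10^6 J m⁻² K⁻¹.
τ = C / λ = 6.31×10^6 / 14.41 = 4.38×10^5 s.
Fraction reached: 1 − e^(−t/τ) = 0.95 ⇒ t = −τ ln(1 − 0.95) = τ × 3.00.
t = 1.31×10^6 s = 15.2 days.

15 days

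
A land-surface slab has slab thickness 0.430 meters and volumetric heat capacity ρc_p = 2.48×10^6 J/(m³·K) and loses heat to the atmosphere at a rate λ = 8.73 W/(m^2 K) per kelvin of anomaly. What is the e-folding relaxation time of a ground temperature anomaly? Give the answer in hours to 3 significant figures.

33.9 hours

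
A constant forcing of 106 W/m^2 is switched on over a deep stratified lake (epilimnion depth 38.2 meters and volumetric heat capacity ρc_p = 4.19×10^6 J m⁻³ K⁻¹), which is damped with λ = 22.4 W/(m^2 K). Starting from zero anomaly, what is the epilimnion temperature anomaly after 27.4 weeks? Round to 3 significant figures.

Areal heat capacity C = ρc_p × D = 4.19×10^6 × 38.2 = 1.60×10^8 J/(m^2 K).
τ = C / λ = 1.60×10^8 / 22.4 = 7.15×10^6 s.
Equilibrium anomaly ΔT_eq = F / λ = 106 / 22.4 = 4.73 K.
t = 27.4 weeks = 1.66×10^7 s, so t/τ = 2.32.
ΔT(t) = ΔT_eq (1 − e^(−t/τ)) = 4.73 × (1 − e^−2.32) = 4.27 K.

4.27 K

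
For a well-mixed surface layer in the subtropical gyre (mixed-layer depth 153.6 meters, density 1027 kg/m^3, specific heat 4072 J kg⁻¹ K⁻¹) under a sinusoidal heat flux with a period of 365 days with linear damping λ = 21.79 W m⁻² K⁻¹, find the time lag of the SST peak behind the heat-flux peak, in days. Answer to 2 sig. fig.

Areal heat capacity C = ρ c_p D = 1027 × 4072 × 153.6 = 6.42×10^8 J/(m²·K).
ω = 2π / 3.15×10^7 s = 1.99×10^-7 s⁻¹.
Phase lag φ = arctan(Cω/λ) = arctan(128/21.79) = 1.40 rad.
Time lag = φ / ω = 1.40 / 1.99×10^-7 = 7.04×10^6 s = 81.5 days.

81 days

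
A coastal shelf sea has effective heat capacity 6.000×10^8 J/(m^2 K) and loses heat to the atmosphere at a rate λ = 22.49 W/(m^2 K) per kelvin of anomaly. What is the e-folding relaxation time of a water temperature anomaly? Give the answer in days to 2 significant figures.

Areal heat capacity C = 6.000×10^8 J/(m^2 K) (given).
Relaxation time τ = C / λ = 6.00×10^8 / 22.49 = 2.67×10^7 s.
In days: 2.67×10^7 s / (86400 s/day) = 309 days.

310 days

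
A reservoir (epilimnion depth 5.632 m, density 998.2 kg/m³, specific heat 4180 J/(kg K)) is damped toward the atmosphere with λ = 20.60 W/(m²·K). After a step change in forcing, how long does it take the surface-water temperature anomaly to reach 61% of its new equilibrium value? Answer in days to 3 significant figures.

Areal heat capacity C = ρ c_p D = 998.2 × 4180 × 5.632 = 2.35×10^7 J m⁻² K⁻¹.
τ = C / λ = 2.35×10^7 / 20.60 = 1.14×10^6 s.
Fraction reached: 1 − e^(−t/τ) = 0.61 ⇒ t = −τ ln(1 − 0.61) = τ × 0.942.
t = 1.07×10^6 s = 12.4 days.

12.4 days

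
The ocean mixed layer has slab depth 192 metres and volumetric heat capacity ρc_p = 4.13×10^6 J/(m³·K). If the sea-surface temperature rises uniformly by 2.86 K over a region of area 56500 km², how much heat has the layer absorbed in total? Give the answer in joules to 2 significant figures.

Areal heat capacity C = ρc_p × D = 4.13×10^6 × 192 = 7.93×10^8 J m⁻² K⁻¹.
Heat per unit area: q = C ΔT = 7.93×10^8 × 2.86 = 2.27×10^9 J/m².
Total heat: Q = q × A = 2.27×10^9 × (56500 × 10⁶ m²) = 1.28×10^20 J.

1.3×10^20 J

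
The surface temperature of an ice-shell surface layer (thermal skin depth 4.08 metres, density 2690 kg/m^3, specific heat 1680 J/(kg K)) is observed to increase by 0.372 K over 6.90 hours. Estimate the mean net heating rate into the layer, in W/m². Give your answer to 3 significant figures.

276

Areal heat capacity C = ρ c_p D = 2690 × 1680 × 4.08 = 1.84×10^7 J/(m²·K).
Required heat per unit area: Q = C ΔT = 1.84×10^7 × 0.372 = 6.86×10^6 J/m².
Flux F = Q / Δt = 6.86×10^6 / 24800 s = 276 W/m².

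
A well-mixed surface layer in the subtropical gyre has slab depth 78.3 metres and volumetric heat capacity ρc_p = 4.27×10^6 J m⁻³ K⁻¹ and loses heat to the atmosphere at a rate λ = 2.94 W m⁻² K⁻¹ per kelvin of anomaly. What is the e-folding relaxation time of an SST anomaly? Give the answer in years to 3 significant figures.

3.60 years

Areal heat capacity C = ρc_p × D = 4.27×10^6 × 78.3 = 3.34×10^8 J/(m²·K).
Relaxation time τ = C / λ = 3.34×10^8 / 2.94 = 1.14×10^8 s.
In years: 1.14×10^8 s / (3.156×10^7 s/year) = 3.60 years.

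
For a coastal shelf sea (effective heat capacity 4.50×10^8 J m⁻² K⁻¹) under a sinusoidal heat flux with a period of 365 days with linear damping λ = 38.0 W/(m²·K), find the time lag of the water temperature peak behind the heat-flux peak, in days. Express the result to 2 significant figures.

Areal heat capacity C = 4.50×10^8 J m⁻² K⁻¹ (given).
ω = 2π / 3.15×10^7 s = 1.99×10^-7 s⁻¹.
Phase lag φ = arctan(Cω/λ) = arctan(89.7/38.0) = 1.17 rad.
Time lag = φ / ω = 1.17 / 1.99×10^-7 = 5.87×10^6 s = 68.0 days.

68 days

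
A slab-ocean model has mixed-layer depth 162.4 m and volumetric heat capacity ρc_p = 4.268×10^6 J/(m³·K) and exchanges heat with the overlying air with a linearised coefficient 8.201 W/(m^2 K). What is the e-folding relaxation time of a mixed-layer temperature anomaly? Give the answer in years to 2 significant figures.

Areal heat capacity C = ρc_p × D = 4.268×10^6 × 162.4 = 6.93×10^8 J/(m²·K).
Relaxation time τ = C / λ = 6.93×10^8 / 8.201 = 8.45×10^7 s.
In years: 8.45×10^7 s / (3.156×10^7 s/year) = 2.68 years.

2.7 years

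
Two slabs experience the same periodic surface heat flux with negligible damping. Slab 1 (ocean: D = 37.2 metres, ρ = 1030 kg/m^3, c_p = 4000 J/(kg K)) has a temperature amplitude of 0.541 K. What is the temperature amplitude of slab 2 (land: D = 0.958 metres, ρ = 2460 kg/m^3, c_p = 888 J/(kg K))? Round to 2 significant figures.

C_ocean = 1.53×10^8 J/(m²·K); C_land = 2.09×10^6 J/(m²·K).
A ∝ 1/C ⇒ A_land = A_ocean × C_ocean/C_land = 0.541 × 73.2 = 39.6 K.

40 K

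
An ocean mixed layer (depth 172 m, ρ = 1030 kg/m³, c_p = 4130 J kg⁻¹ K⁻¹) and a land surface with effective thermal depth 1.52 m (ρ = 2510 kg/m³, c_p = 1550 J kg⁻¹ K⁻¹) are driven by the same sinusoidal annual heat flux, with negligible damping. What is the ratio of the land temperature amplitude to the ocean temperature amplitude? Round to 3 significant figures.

124

C_ocean = 1030 × 4130 × 172 = 7.32×10^8 J/(m²·K).
C_land = 2510 × 1550 × 1.52 = 5.91×10^6 J/(m²·K).
Undamped amplitude ∝ 1/C, so A_land/A_ocean = C_ocean/C_land = 124.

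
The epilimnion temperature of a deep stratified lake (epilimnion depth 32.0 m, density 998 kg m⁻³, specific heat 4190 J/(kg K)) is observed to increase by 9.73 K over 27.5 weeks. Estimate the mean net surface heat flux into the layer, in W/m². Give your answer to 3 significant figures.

78.3

Areal heat capacity C = ρ c_p D = 998 × 4190 × 32.0 = 1.34×10^8 J m⁻² K⁻¹.
Required heat per unit area: Q = C ΔT = 1.34×10^8 × 9.73 = 1.30×10^9 J/m².
Flux F = Q / Δt = 1.30×10^9 / 1.66×10^7 s = 78.3 W/m².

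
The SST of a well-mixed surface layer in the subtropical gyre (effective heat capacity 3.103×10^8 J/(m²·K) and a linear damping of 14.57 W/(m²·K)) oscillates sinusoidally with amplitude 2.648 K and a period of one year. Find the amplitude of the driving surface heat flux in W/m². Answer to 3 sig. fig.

168

Areal heat capacity C = 3.103×10^8 J/(m²·K) (given).
ω = 2π / 3.15×10^7 s = 1.99×10^-7 s⁻¹.
√((Cω)² + λ²) = √((61.8)² + 14.57²) = 63.5 W/(m²·K).
F₀ = A × √((Cω)²+λ²) = 2.648 × 63.5 = 168 W/m².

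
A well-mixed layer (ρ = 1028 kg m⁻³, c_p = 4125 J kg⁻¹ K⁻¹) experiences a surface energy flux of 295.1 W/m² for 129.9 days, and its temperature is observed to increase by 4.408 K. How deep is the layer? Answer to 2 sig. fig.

180 m

Heat input Q = F Δt = 295.1 × 1.12×10^7 s = 3.31×10^9 J/m².
Required areal heat capacity C = Q / ΔT = 7.51×10^8 J/(m²·K).
Depth D = C / (ρ c_p) = 7.51×10^8 / (1028 × 4125) = 177 m.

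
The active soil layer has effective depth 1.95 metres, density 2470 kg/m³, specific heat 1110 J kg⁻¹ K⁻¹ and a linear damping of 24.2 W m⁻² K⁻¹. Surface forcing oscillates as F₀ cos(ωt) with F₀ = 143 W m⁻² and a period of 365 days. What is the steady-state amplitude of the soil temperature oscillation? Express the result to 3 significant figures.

5.90 K

Areal heat capacity C = ρ c_p D = 2470 × 1110 × 1.95 = 5.35×10^6 J m⁻² K⁻¹.
Angular frequency ω = 2π / T = 2π / 3.15×10^7 s = 1.99×10^-7 s⁻¹.
√((Cω)² + λ²) = √((1.07)² + 24.2²) = 24.2 W/(m²·K).
Amplitude A = F₀ / √((Cω)²+λ²) = 143 / 24.2 = 5.90 K.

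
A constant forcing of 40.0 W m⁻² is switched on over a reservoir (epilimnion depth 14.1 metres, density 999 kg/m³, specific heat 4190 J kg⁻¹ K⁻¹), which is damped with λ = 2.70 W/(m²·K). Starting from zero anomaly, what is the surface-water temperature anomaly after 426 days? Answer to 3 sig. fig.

12.1 K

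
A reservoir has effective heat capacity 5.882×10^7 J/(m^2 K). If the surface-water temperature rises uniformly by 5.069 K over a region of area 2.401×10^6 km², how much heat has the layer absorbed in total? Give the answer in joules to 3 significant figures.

7.16×10^20 J

Areal heat capacity C = 5.882×10^7 J/(m^2 K) (given).
Heat per unit area: q = C ΔT = 5.88×10^7 × 5.069 = 2.98×10^8 J/m².
Total heat: Q = q × A = 2.98×10^8 × (2.401×10^6 × 10⁶ m²) = 7.16×10^20 J.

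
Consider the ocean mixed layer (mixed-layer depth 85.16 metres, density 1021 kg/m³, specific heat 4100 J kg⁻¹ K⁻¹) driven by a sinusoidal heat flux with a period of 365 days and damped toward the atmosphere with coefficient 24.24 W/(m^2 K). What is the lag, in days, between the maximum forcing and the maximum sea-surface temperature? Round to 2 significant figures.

72 days

Areal heat capacity C = ρ c_p D = 1021 × 4100 × 85.16 = 3.56×10^8 J/(m^2 K).
ω = 2π / 3.15×10^7 s = 1.99×10^-7 s⁻¹.
Phase lag φ = arctan(Cω/λ) = arctan(71.0/24.24) = 1.24 rad.
Time lag = φ / ω = 1.24 / 1.99×10^-7 = 6.23×10^6 s = 72.1 days.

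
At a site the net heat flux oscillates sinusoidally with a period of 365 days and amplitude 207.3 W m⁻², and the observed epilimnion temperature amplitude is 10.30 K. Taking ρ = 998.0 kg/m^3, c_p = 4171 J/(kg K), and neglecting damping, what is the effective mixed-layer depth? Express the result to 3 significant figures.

ω = 2π / 3.15×10^7 s = 1.99×10^-7 s⁻¹.
Required C = F₀ / (A ω) = 207.3 / (10.30 × 1.99×10^-7) = 1.01×10^8 J/(m²·K).
D = C / (ρ c_p) = 1.01×10^8 / (998.0 × 4171) = 24.3 m.

24.3 m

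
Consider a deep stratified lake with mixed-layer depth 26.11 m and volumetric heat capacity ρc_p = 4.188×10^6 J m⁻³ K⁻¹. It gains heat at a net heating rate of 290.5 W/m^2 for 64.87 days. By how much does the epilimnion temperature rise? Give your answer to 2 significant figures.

Areal heat capacity C = ρc_p × D = 4.188×10^6 × 26.11 = 1.09×10^8 J/(m²·K).
Net heat input Q = F Δt = 290.5 × (64.87 days × 86400 s/day) = 1.63×10^9 J/m².
ΔT = Q / C = 1.63×10^9 / 1.09×10^8 = 14.9 K.

15 K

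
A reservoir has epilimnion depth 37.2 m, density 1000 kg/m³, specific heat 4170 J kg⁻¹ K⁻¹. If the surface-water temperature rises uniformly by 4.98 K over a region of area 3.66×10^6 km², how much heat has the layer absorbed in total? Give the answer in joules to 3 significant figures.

2.83×10^21 J

Areal heat capacity C = ρ c_p D = 1000 × 4170 × 37.2 = 1.55×10^8 J m⁻² K⁻¹.
Heat per unit area: q = C ΔT = 1.55×10^8 × 4.98 = 7.73×10^8 J/m².
Total heat: Q = q × A = 7.73×10^8 × (3.66×10^6 × 10⁶ m²) = 2.83×10^21 J.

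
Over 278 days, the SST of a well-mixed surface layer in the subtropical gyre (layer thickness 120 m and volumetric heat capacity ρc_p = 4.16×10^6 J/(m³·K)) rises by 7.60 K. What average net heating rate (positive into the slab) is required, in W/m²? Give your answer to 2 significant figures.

160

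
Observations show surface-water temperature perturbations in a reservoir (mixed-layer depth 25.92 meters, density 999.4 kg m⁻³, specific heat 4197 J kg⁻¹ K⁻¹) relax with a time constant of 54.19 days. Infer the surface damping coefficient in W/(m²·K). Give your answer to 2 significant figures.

Areal heat capacity C = ρ c_p D = 999.4 × 4197 × 25.92 = 1.09×10^8 J/(m^2 K).
τ = 54.19 days = 4.68×10^6 s.
λ = C / τ = 1.09×10^8 / 4.68×10^6 = 23.2 W/(m²·K).

23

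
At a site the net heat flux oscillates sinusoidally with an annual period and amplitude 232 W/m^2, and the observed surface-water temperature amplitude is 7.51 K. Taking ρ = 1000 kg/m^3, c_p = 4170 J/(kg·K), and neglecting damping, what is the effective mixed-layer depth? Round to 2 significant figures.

ω = 2π / 3.15×10^7 s = 1.99×10^-7 s⁻¹.
Required C = F₀ / (A ω) = 232 / (7.51 × 1.99×10^-7) = 1.55×10^8 J/(m²·K).
D = C / (ρ c_p) = 1.55×10^8 / (1000 × 4170) = 37.2 m.

37 m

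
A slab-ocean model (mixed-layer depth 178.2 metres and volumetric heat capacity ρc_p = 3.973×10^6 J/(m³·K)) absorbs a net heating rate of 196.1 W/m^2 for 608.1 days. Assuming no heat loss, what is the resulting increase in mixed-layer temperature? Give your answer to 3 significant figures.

14.6 K

Areal heat capacity C = ρc_p × D = 3.973×10^6 × 178.2 = 7.08×10^8 J m⁻² K⁻¹.
Net heat input Q = F Δt = 196.1 × (608.1 days × 86400 s/day) = 1.03×10^10 J/m².
ΔT = Q / C = 1.03×10^10 / 7.08×10^8 = 14.6 K.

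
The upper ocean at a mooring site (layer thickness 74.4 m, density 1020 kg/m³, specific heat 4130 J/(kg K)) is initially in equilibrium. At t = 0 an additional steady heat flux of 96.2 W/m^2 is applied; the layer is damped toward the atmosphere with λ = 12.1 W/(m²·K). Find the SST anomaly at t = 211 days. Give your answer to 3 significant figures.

Areal heat capacity C = ρ c_p D = 1020 × 4130 × 74.4 = 3.13×10^8 J m⁻² K⁻¹.
τ = C / λ = 3.13×10^8 / 12.1 = 2.59×10^7 s.
Equilibrium anomaly ΔT_eq = F / λ = 96.2 / 12.1 = 7.95 K.
t = 211 days = 1.82×10^7 s, so t/τ = 0.704.
ΔT(t) = ΔT_eq (1 − e^(−t/τ)) = 7.95 × (1 − e^−0.704) = 4.02 K.

4.02 K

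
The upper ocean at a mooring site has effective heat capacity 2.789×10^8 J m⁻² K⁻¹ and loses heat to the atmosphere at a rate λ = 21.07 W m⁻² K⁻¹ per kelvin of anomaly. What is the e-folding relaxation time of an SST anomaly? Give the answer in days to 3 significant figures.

Areal heat capacity C = 2.789×10^8 J m⁻² K⁻¹ (given).
Relaxation time τ = C / λ = 2.79×10^8 / 21.07 = 1.32×10^7 s.
In days: 1.32×10^7 s / (86400 s/day) = 153 days.

153 days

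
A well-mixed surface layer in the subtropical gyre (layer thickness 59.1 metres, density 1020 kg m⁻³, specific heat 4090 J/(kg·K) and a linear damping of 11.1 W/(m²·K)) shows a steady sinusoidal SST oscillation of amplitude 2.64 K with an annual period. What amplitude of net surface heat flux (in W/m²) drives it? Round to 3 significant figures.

Areal heat capacity C = ρ c_p D = 1020 × 4090 × 59.1 = 2.47×10^8 J m⁻² K⁻¹.
ω = 2π / 3.15×10^7 s = 1.99×10^-7 s⁻¹.
√((Cω)² + λ²) = √((49.1)² + 11.1²) = 50.4 W/(m²·K).
F₀ = A × √((Cω)²+λ²) = 2.64 × 50.4 = 133 W/m².

133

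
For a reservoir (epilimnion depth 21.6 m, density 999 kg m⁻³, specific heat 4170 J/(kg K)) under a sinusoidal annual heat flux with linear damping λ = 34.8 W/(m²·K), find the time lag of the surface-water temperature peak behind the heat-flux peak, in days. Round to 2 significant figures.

28 days

Areal heat capacity C = ρ c_p D = 999 × 4170 × 21.6 = 9.00×10^7 J/(m²·K).
ω = 2π / 3.15×10^7 s = 1.99×10^-7 s⁻¹.
Phase lag φ = arctan(Cω/λ) = arctan(17.9/34.8) = 0.476 rad.
Time lag = φ / ω = 0.476 / 1.99×10^-7 = 2.39×10^6 s = 27.6 days.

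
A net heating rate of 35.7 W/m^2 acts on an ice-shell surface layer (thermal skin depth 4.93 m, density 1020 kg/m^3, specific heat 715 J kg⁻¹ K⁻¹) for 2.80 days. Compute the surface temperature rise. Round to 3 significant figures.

Areal heat capacity C = ρ c_p D = 1020 × 715 × 4.93 = 3.60×10^6 J m⁻² K⁻¹.
Net heat input Q = F Δt = 35.7 × (2.80 days × 86400 s/day) = 8.64×10^6 J/m².
ΔT = Q / C = 8.64×10^6 / 3.60×10^6 = 2.40 K.

2.40 K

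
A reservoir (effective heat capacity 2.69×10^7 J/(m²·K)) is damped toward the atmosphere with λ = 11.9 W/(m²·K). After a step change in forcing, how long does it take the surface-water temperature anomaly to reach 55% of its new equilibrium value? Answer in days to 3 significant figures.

Areal heat capacity C = 2.69×10^7 J/(m²·K) (given).
τ = C / λ = 2.69×10^7 / 11.9 = 2.26×10^6 s.
Fraction reached: 1 − e^(−t/τ) = 0.55 ⇒ t = −τ ln(1 − 0.55) = τ × 0.799.
t = 1.81×10^6 s = 20.9 days.

20.9 days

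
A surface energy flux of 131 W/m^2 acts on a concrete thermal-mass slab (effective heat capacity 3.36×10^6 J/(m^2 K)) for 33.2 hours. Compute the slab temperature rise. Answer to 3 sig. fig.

Areal heat capacity C = 3.36×10^6 J/(m^2 K) (given).
Net heat input Q = F Δt = 131 × (33.2 hours × 3600 s/hour) = 1.57×10^7 J/m².
ΔT = Q / C = 1.57×10^7 / 3.36×10^6 = 4.66 K.

4.66 K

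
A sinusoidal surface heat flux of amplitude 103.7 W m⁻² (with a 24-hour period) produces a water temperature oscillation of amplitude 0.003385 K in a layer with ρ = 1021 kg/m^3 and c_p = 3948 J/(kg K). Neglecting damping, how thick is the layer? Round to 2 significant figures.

100 m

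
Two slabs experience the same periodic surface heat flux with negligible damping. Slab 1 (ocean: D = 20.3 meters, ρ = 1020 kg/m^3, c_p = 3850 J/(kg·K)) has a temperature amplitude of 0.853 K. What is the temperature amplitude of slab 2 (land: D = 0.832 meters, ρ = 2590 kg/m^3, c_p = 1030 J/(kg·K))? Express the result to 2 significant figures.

31 K

C_ocean = 7.97×10^7 J/(m²·K); C_land = 2.22×10^6 J/(m²·K).
A ∝ 1/C ⇒ A_land = A_ocean × C_ocean/C_land = 0.853 × 35.9 = 30.6 K.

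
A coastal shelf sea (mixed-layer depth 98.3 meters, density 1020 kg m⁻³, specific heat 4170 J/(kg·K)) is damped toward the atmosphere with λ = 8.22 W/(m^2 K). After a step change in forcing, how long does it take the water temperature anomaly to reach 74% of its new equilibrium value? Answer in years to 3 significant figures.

2.17 years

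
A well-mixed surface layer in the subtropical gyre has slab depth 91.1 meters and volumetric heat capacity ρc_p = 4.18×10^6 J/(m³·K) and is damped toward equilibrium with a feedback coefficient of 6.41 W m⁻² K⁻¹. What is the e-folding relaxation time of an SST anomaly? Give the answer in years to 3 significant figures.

1.88 years

Areal heat capacity C = ρc_p × D = 4.18×10^6 × 91.1 = 3.81×10^8 J/(m^2 K).
Relaxation time τ = C / λ = 3.81×10^8 / 6.41 = 5.94×10^7 s.
In years: 5.94×10^7 s / (3.156×10^7 s/year) = 1.88 years.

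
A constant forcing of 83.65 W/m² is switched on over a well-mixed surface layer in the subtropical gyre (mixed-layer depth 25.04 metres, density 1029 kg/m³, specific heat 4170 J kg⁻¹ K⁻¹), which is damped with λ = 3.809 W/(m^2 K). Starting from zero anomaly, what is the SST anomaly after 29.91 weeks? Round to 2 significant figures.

10 K

Areal heat capacity C = ρ c_p D = 1029 × 4170 × 25.04 = 1.07×10^8 J m⁻² K⁻¹.
τ = C / λ = 1.07×10^8 / 3.809 = 2.82×10^7 s.
Equilibrium anomaly ΔT_eq = F / λ = 83.65 / 3.809 = 22.0 K.
t = 29.91 weeks = 1.81×10^7 s, so t/τ = 0.641.
ΔT(t) = ΔT_eq (1 − e^(−t/τ)) = 22.0 × (1 − e^−0.641) = 10.4 K.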